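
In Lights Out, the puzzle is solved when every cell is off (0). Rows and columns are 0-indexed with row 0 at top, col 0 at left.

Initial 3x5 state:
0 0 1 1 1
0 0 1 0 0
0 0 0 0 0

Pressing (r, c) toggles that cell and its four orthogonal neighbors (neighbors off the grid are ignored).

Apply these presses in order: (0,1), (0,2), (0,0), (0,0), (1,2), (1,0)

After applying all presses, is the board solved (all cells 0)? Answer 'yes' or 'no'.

After press 1 at (0,1):
1 1 0 1 1
0 1 1 0 0
0 0 0 0 0

After press 2 at (0,2):
1 0 1 0 1
0 1 0 0 0
0 0 0 0 0

After press 3 at (0,0):
0 1 1 0 1
1 1 0 0 0
0 0 0 0 0

After press 4 at (0,0):
1 0 1 0 1
0 1 0 0 0
0 0 0 0 0

After press 5 at (1,2):
1 0 0 0 1
0 0 1 1 0
0 0 1 0 0

After press 6 at (1,0):
0 0 0 0 1
1 1 1 1 0
1 0 1 0 0

Lights still on: 7

Answer: no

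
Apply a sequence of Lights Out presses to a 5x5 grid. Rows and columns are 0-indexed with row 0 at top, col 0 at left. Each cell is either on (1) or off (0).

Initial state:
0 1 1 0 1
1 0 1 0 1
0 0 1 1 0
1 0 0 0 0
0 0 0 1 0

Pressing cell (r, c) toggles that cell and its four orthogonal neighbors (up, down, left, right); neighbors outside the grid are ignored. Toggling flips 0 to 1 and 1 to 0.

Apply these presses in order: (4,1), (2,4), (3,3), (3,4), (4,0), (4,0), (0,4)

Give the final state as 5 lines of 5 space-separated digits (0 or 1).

After press 1 at (4,1):
0 1 1 0 1
1 0 1 0 1
0 0 1 1 0
1 1 0 0 0
1 1 1 1 0

After press 2 at (2,4):
0 1 1 0 1
1 0 1 0 0
0 0 1 0 1
1 1 0 0 1
1 1 1 1 0

After press 3 at (3,3):
0 1 1 0 1
1 0 1 0 0
0 0 1 1 1
1 1 1 1 0
1 1 1 0 0

After press 4 at (3,4):
0 1 1 0 1
1 0 1 0 0
0 0 1 1 0
1 1 1 0 1
1 1 1 0 1

After press 5 at (4,0):
0 1 1 0 1
1 0 1 0 0
0 0 1 1 0
0 1 1 0 1
0 0 1 0 1

After press 6 at (4,0):
0 1 1 0 1
1 0 1 0 0
0 0 1 1 0
1 1 1 0 1
1 1 1 0 1

After press 7 at (0,4):
0 1 1 1 0
1 0 1 0 1
0 0 1 1 0
1 1 1 0 1
1 1 1 0 1

Answer: 0 1 1 1 0
1 0 1 0 1
0 0 1 1 0
1 1 1 0 1
1 1 1 0 1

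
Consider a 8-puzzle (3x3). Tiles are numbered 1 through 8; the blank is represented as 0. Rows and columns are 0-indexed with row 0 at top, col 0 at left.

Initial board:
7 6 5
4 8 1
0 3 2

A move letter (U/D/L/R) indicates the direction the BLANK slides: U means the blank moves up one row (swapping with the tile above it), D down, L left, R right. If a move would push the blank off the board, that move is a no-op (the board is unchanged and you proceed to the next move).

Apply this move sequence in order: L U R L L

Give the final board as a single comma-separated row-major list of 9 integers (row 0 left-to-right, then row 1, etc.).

After move 1 (L):
7 6 5
4 8 1
0 3 2

After move 2 (U):
7 6 5
0 8 1
4 3 2

After move 3 (R):
7 6 5
8 0 1
4 3 2

After move 4 (L):
7 6 5
0 8 1
4 3 2

After move 5 (L):
7 6 5
0 8 1
4 3 2

Answer: 7, 6, 5, 0, 8, 1, 4, 3, 2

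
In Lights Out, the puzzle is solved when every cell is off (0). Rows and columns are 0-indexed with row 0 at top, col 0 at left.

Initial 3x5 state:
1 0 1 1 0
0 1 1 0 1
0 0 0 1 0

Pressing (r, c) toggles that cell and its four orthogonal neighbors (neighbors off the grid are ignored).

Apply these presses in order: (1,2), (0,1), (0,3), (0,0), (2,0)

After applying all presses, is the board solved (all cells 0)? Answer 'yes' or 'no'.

After press 1 at (1,2):
1 0 0 1 0
0 0 0 1 1
0 0 1 1 0

After press 2 at (0,1):
0 1 1 1 0
0 1 0 1 1
0 0 1 1 0

After press 3 at (0,3):
0 1 0 0 1
0 1 0 0 1
0 0 1 1 0

After press 4 at (0,0):
1 0 0 0 1
1 1 0 0 1
0 0 1 1 0

After press 5 at (2,0):
1 0 0 0 1
0 1 0 0 1
1 1 1 1 0

Lights still on: 8

Answer: no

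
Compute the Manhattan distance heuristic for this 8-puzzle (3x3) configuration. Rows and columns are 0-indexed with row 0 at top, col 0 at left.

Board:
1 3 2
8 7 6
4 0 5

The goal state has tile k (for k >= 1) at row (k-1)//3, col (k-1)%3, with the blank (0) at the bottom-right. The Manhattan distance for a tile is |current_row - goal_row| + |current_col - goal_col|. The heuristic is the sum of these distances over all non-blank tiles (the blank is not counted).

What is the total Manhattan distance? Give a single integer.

Answer: 9

Derivation:
Tile 1: at (0,0), goal (0,0), distance |0-0|+|0-0| = 0
Tile 3: at (0,1), goal (0,2), distance |0-0|+|1-2| = 1
Tile 2: at (0,2), goal (0,1), distance |0-0|+|2-1| = 1
Tile 8: at (1,0), goal (2,1), distance |1-2|+|0-1| = 2
Tile 7: at (1,1), goal (2,0), distance |1-2|+|1-0| = 2
Tile 6: at (1,2), goal (1,2), distance |1-1|+|2-2| = 0
Tile 4: at (2,0), goal (1,0), distance |2-1|+|0-0| = 1
Tile 5: at (2,2), goal (1,1), distance |2-1|+|2-1| = 2
Sum: 0 + 1 + 1 + 2 + 2 + 0 + 1 + 2 = 9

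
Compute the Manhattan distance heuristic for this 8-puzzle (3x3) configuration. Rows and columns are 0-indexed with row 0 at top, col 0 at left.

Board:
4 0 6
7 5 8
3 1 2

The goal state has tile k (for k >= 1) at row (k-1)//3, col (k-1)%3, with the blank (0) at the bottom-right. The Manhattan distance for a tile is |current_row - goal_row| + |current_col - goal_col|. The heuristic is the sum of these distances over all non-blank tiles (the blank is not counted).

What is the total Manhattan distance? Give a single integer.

Tile 4: at (0,0), goal (1,0), distance |0-1|+|0-0| = 1
Tile 6: at (0,2), goal (1,2), distance |0-1|+|2-2| = 1
Tile 7: at (1,0), goal (2,0), distance |1-2|+|0-0| = 1
Tile 5: at (1,1), goal (1,1), distance |1-1|+|1-1| = 0
Tile 8: at (1,2), goal (2,1), distance |1-2|+|2-1| = 2
Tile 3: at (2,0), goal (0,2), distance |2-0|+|0-2| = 4
Tile 1: at (2,1), goal (0,0), distance |2-0|+|1-0| = 3
Tile 2: at (2,2), goal (0,1), distance |2-0|+|2-1| = 3
Sum: 1 + 1 + 1 + 0 + 2 + 4 + 3 + 3 = 15

Answer: 15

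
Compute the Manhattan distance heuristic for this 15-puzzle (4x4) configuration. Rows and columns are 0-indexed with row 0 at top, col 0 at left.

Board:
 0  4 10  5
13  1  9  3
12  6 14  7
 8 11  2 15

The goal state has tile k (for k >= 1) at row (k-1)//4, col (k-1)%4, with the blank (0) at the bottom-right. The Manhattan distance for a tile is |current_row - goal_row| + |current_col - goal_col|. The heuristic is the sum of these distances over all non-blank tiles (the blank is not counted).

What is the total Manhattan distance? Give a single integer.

Tile 4: (0,1)->(0,3) = 2
Tile 10: (0,2)->(2,1) = 3
Tile 5: (0,3)->(1,0) = 4
Tile 13: (1,0)->(3,0) = 2
Tile 1: (1,1)->(0,0) = 2
Tile 9: (1,2)->(2,0) = 3
Tile 3: (1,3)->(0,2) = 2
Tile 12: (2,0)->(2,3) = 3
Tile 6: (2,1)->(1,1) = 1
Tile 14: (2,2)->(3,1) = 2
Tile 7: (2,3)->(1,2) = 2
Tile 8: (3,0)->(1,3) = 5
Tile 11: (3,1)->(2,2) = 2
Tile 2: (3,2)->(0,1) = 4
Tile 15: (3,3)->(3,2) = 1
Sum: 2 + 3 + 4 + 2 + 2 + 3 + 2 + 3 + 1 + 2 + 2 + 5 + 2 + 4 + 1 = 38

Answer: 38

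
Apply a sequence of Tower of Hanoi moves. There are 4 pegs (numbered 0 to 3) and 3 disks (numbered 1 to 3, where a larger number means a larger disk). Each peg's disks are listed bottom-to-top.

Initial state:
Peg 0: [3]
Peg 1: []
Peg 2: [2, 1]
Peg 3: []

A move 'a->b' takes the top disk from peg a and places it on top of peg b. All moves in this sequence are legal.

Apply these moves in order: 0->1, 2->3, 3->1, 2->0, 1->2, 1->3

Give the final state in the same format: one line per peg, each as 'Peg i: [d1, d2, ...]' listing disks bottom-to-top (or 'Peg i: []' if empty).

Answer: Peg 0: [2]
Peg 1: []
Peg 2: [1]
Peg 3: [3]

Derivation:
After move 1 (0->1):
Peg 0: []
Peg 1: [3]
Peg 2: [2, 1]
Peg 3: []

After move 2 (2->3):
Peg 0: []
Peg 1: [3]
Peg 2: [2]
Peg 3: [1]

After move 3 (3->1):
Peg 0: []
Peg 1: [3, 1]
Peg 2: [2]
Peg 3: []

After move 4 (2->0):
Peg 0: [2]
Peg 1: [3, 1]
Peg 2: []
Peg 3: []

After move 5 (1->2):
Peg 0: [2]
Peg 1: [3]
Peg 2: [1]
Peg 3: []

After move 6 (1->3):
Peg 0: [2]
Peg 1: []
Peg 2: [1]
Peg 3: [3]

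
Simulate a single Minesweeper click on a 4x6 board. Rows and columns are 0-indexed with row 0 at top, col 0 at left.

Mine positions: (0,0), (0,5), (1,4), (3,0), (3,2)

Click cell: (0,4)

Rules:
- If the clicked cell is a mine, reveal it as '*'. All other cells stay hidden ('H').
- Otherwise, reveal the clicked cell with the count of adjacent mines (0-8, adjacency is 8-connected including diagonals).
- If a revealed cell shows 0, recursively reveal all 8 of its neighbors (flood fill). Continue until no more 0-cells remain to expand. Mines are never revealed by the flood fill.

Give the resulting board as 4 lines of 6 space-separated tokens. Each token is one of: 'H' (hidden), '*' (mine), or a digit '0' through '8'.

H H H H 2 H
H H H H H H
H H H H H H
H H H H H H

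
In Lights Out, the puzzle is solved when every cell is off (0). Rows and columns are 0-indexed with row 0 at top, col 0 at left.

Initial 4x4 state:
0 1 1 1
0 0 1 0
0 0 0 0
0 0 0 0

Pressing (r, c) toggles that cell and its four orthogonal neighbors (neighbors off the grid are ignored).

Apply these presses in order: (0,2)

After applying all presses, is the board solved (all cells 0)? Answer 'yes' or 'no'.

After press 1 at (0,2):
0 0 0 0
0 0 0 0
0 0 0 0
0 0 0 0

Lights still on: 0

Answer: yes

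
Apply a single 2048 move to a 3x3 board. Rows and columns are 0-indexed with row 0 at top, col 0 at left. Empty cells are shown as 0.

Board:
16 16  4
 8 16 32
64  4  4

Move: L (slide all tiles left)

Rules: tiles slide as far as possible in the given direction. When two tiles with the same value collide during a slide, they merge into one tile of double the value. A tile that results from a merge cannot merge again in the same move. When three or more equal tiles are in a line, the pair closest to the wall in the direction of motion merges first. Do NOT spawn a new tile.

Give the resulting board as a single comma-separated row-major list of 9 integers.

Slide left:
row 0: [16, 16, 4] -> [32, 4, 0]
row 1: [8, 16, 32] -> [8, 16, 32]
row 2: [64, 4, 4] -> [64, 8, 0]

Answer: 32, 4, 0, 8, 16, 32, 64, 8, 0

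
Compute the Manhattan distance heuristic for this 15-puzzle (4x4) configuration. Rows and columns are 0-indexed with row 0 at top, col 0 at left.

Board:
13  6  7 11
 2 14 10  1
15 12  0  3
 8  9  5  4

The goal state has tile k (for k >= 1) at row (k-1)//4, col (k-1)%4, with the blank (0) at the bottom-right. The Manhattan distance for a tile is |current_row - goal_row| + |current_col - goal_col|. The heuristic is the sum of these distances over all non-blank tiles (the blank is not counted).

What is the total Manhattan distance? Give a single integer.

Tile 13: at (0,0), goal (3,0), distance |0-3|+|0-0| = 3
Tile 6: at (0,1), goal (1,1), distance |0-1|+|1-1| = 1
Tile 7: at (0,2), goal (1,2), distance |0-1|+|2-2| = 1
Tile 11: at (0,3), goal (2,2), distance |0-2|+|3-2| = 3
Tile 2: at (1,0), goal (0,1), distance |1-0|+|0-1| = 2
Tile 14: at (1,1), goal (3,1), distance |1-3|+|1-1| = 2
Tile 10: at (1,2), goal (2,1), distance |1-2|+|2-1| = 2
Tile 1: at (1,3), goal (0,0), distance |1-0|+|3-0| = 4
Tile 15: at (2,0), goal (3,2), distance |2-3|+|0-2| = 3
Tile 12: at (2,1), goal (2,3), distance |2-2|+|1-3| = 2
Tile 3: at (2,3), goal (0,2), distance |2-0|+|3-2| = 3
Tile 8: at (3,0), goal (1,3), distance |3-1|+|0-3| = 5
Tile 9: at (3,1), goal (2,0), distance |3-2|+|1-0| = 2
Tile 5: at (3,2), goal (1,0), distance |3-1|+|2-0| = 4
Tile 4: at (3,3), goal (0,3), distance |3-0|+|3-3| = 3
Sum: 3 + 1 + 1 + 3 + 2 + 2 + 2 + 4 + 3 + 2 + 3 + 5 + 2 + 4 + 3 = 40

Answer: 40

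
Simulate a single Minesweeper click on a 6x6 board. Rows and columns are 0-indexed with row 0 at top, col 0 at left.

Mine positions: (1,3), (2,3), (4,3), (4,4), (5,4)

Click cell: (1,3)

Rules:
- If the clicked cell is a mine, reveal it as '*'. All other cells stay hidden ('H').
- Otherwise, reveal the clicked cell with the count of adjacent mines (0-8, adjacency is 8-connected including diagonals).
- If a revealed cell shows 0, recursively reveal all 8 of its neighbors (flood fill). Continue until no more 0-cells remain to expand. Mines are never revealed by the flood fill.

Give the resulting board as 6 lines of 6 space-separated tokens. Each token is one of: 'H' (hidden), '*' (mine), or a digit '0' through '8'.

H H H H H H
H H H * H H
H H H H H H
H H H H H H
H H H H H H
H H H H H H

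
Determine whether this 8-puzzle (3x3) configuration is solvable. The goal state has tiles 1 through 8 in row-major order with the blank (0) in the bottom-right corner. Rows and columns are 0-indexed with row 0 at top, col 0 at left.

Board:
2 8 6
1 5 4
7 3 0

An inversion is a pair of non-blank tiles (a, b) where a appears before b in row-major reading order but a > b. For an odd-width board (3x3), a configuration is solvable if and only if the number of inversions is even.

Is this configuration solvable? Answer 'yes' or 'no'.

Answer: no

Derivation:
Inversions (pairs i<j in row-major order where tile[i] > tile[j] > 0): 15
15 is odd, so the puzzle is not solvable.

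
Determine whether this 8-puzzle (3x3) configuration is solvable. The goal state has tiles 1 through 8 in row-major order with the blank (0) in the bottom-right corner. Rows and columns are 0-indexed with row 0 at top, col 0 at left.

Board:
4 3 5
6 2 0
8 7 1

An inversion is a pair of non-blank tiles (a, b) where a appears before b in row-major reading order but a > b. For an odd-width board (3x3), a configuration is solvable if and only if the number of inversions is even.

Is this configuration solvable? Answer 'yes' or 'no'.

Answer: no

Derivation:
Inversions (pairs i<j in row-major order where tile[i] > tile[j] > 0): 13
13 is odd, so the puzzle is not solvable.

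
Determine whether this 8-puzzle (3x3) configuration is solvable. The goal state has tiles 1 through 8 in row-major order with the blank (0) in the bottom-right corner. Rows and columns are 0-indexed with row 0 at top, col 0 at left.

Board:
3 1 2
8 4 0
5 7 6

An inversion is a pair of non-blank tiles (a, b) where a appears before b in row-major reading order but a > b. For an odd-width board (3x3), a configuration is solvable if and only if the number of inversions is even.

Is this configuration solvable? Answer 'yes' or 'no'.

Inversions (pairs i<j in row-major order where tile[i] > tile[j] > 0): 7
7 is odd, so the puzzle is not solvable.

Answer: no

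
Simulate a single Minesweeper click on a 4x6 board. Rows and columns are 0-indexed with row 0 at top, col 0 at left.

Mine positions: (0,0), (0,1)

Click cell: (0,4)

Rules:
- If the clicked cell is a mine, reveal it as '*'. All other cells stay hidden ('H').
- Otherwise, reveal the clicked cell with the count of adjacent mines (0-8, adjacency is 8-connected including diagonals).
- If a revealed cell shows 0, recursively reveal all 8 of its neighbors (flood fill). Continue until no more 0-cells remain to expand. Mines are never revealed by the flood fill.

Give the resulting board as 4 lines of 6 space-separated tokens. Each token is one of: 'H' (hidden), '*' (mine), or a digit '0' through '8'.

H H 1 0 0 0
2 2 1 0 0 0
0 0 0 0 0 0
0 0 0 0 0 0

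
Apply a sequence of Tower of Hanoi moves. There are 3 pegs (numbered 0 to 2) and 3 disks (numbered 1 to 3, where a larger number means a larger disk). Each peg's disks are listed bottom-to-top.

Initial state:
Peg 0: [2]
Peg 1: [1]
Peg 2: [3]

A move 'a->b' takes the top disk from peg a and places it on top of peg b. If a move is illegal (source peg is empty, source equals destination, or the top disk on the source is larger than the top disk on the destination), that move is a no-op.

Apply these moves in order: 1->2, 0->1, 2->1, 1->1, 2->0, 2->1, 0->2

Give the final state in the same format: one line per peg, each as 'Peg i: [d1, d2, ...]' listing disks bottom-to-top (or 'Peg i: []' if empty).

After move 1 (1->2):
Peg 0: [2]
Peg 1: []
Peg 2: [3, 1]

After move 2 (0->1):
Peg 0: []
Peg 1: [2]
Peg 2: [3, 1]

After move 3 (2->1):
Peg 0: []
Peg 1: [2, 1]
Peg 2: [3]

After move 4 (1->1):
Peg 0: []
Peg 1: [2, 1]
Peg 2: [3]

After move 5 (2->0):
Peg 0: [3]
Peg 1: [2, 1]
Peg 2: []

After move 6 (2->1):
Peg 0: [3]
Peg 1: [2, 1]
Peg 2: []

After move 7 (0->2):
Peg 0: []
Peg 1: [2, 1]
Peg 2: [3]

Answer: Peg 0: []
Peg 1: [2, 1]
Peg 2: [3]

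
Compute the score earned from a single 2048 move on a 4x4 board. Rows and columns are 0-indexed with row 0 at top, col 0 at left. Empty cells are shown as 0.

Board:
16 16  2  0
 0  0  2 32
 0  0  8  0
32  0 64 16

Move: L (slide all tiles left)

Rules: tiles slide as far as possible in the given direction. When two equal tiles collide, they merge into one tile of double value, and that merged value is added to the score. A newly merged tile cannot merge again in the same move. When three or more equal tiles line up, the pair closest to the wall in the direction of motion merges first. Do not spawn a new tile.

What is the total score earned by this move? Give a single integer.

Slide left:
row 0: [16, 16, 2, 0] -> [32, 2, 0, 0]  score +32 (running 32)
row 1: [0, 0, 2, 32] -> [2, 32, 0, 0]  score +0 (running 32)
row 2: [0, 0, 8, 0] -> [8, 0, 0, 0]  score +0 (running 32)
row 3: [32, 0, 64, 16] -> [32, 64, 16, 0]  score +0 (running 32)
Board after move:
32  2  0  0
 2 32  0  0
 8  0  0  0
32 64 16  0

Answer: 32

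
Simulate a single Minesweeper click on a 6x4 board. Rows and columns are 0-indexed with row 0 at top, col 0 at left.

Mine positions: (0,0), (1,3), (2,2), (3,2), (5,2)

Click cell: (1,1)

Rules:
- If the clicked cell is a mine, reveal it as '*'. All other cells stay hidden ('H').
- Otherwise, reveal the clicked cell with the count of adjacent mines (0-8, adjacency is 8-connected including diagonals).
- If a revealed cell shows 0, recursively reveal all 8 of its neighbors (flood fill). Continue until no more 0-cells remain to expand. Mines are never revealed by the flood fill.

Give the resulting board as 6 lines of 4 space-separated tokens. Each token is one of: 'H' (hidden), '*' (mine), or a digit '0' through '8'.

H H H H
H 2 H H
H H H H
H H H H
H H H H
H H H H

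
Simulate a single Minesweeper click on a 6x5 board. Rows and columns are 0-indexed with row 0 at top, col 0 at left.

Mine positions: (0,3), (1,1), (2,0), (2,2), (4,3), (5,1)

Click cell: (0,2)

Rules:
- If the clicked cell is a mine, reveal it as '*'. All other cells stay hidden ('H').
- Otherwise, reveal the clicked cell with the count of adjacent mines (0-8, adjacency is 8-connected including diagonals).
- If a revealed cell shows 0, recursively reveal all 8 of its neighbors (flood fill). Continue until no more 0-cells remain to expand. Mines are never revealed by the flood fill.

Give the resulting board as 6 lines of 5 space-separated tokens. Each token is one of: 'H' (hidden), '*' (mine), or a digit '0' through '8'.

H H 2 H H
H H H H H
H H H H H
H H H H H
H H H H H
H H H H H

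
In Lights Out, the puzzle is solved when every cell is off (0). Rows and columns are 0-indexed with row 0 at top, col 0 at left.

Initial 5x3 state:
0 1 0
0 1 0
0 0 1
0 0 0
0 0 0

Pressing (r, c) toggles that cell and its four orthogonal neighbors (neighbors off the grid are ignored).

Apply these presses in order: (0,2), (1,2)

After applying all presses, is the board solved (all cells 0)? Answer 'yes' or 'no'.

After press 1 at (0,2):
0 0 1
0 1 1
0 0 1
0 0 0
0 0 0

After press 2 at (1,2):
0 0 0
0 0 0
0 0 0
0 0 0
0 0 0

Lights still on: 0

Answer: yes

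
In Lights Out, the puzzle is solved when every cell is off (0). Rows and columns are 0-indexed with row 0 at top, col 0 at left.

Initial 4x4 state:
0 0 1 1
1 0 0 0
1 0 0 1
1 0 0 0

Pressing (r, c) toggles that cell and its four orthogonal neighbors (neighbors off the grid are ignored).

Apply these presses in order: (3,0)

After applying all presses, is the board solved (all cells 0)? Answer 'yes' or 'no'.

Answer: no

Derivation:
After press 1 at (3,0):
0 0 1 1
1 0 0 0
0 0 0 1
0 1 0 0

Lights still on: 5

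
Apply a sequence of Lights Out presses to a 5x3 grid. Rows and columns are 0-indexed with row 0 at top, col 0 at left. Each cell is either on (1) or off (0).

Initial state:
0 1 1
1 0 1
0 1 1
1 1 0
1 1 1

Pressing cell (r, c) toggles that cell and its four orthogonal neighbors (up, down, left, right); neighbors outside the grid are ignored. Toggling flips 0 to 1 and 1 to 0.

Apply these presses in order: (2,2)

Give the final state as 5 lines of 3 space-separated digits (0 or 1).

After press 1 at (2,2):
0 1 1
1 0 0
0 0 0
1 1 1
1 1 1

Answer: 0 1 1
1 0 0
0 0 0
1 1 1
1 1 1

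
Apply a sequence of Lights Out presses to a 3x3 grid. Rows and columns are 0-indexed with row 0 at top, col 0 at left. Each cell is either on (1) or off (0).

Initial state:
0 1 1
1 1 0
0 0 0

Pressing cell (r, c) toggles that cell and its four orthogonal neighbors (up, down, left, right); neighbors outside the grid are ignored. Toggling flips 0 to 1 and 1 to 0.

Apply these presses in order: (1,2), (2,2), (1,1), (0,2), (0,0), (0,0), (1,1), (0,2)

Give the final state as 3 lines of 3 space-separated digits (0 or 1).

After press 1 at (1,2):
0 1 0
1 0 1
0 0 1

After press 2 at (2,2):
0 1 0
1 0 0
0 1 0

After press 3 at (1,1):
0 0 0
0 1 1
0 0 0

After press 4 at (0,2):
0 1 1
0 1 0
0 0 0

After press 5 at (0,0):
1 0 1
1 1 0
0 0 0

After press 6 at (0,0):
0 1 1
0 1 0
0 0 0

After press 7 at (1,1):
0 0 1
1 0 1
0 1 0

After press 8 at (0,2):
0 1 0
1 0 0
0 1 0

Answer: 0 1 0
1 0 0
0 1 0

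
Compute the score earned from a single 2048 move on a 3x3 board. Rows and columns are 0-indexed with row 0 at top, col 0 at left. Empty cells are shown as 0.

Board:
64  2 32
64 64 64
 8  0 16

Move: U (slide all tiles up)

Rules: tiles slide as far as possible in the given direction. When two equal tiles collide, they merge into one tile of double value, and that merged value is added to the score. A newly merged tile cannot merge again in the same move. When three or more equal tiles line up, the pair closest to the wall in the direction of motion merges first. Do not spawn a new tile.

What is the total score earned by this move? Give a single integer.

Slide up:
col 0: [64, 64, 8] -> [128, 8, 0]  score +128 (running 128)
col 1: [2, 64, 0] -> [2, 64, 0]  score +0 (running 128)
col 2: [32, 64, 16] -> [32, 64, 16]  score +0 (running 128)
Board after move:
128   2  32
  8  64  64
  0   0  16

Answer: 128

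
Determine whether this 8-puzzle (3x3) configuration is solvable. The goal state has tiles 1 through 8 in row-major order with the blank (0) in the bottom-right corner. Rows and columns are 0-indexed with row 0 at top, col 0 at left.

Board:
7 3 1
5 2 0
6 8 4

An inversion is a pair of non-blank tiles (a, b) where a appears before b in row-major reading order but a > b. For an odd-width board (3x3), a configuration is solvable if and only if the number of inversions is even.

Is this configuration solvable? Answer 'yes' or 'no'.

Inversions (pairs i<j in row-major order where tile[i] > tile[j] > 0): 12
12 is even, so the puzzle is solvable.

Answer: yes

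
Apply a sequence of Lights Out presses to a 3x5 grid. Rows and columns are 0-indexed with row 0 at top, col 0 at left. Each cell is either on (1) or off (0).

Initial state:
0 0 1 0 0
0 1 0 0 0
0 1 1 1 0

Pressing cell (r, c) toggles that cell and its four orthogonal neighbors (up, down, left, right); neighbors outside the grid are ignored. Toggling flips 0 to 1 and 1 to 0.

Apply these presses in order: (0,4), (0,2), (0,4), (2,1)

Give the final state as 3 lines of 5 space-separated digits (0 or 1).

Answer: 0 1 0 1 0
0 0 1 0 0
1 0 0 1 0

Derivation:
After press 1 at (0,4):
0 0 1 1 1
0 1 0 0 1
0 1 1 1 0

After press 2 at (0,2):
0 1 0 0 1
0 1 1 0 1
0 1 1 1 0

After press 3 at (0,4):
0 1 0 1 0
0 1 1 0 0
0 1 1 1 0

After press 4 at (2,1):
0 1 0 1 0
0 0 1 0 0
1 0 0 1 0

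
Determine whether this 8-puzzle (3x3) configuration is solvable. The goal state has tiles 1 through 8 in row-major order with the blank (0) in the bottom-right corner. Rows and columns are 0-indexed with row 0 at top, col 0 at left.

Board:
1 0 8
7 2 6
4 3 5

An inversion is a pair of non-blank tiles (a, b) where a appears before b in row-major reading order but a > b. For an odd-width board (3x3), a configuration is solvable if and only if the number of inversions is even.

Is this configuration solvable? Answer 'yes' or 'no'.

Inversions (pairs i<j in row-major order where tile[i] > tile[j] > 0): 15
15 is odd, so the puzzle is not solvable.

Answer: no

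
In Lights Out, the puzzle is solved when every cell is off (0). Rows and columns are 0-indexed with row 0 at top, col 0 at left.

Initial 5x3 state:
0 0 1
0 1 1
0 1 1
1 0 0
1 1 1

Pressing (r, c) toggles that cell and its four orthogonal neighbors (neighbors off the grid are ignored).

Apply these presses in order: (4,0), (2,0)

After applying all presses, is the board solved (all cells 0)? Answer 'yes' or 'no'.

After press 1 at (4,0):
0 0 1
0 1 1
0 1 1
0 0 0
0 0 1

After press 2 at (2,0):
0 0 1
1 1 1
1 0 1
1 0 0
0 0 1

Lights still on: 8

Answer: no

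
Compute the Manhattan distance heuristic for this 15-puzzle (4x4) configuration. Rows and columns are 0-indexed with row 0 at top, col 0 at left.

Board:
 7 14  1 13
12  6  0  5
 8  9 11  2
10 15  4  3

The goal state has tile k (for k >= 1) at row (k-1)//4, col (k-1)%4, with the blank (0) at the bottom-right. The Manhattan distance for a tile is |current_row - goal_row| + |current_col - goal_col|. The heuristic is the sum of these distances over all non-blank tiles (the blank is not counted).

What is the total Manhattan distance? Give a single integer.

Tile 7: at (0,0), goal (1,2), distance |0-1|+|0-2| = 3
Tile 14: at (0,1), goal (3,1), distance |0-3|+|1-1| = 3
Tile 1: at (0,2), goal (0,0), distance |0-0|+|2-0| = 2
Tile 13: at (0,3), goal (3,0), distance |0-3|+|3-0| = 6
Tile 12: at (1,0), goal (2,3), distance |1-2|+|0-3| = 4
Tile 6: at (1,1), goal (1,1), distance |1-1|+|1-1| = 0
Tile 5: at (1,3), goal (1,0), distance |1-1|+|3-0| = 3
Tile 8: at (2,0), goal (1,3), distance |2-1|+|0-3| = 4
Tile 9: at (2,1), goal (2,0), distance |2-2|+|1-0| = 1
Tile 11: at (2,2), goal (2,2), distance |2-2|+|2-2| = 0
Tile 2: at (2,3), goal (0,1), distance |2-0|+|3-1| = 4
Tile 10: at (3,0), goal (2,1), distance |3-2|+|0-1| = 2
Tile 15: at (3,1), goal (3,2), distance |3-3|+|1-2| = 1
Tile 4: at (3,2), goal (0,3), distance |3-0|+|2-3| = 4
Tile 3: at (3,3), goal (0,2), distance |3-0|+|3-2| = 4
Sum: 3 + 3 + 2 + 6 + 4 + 0 + 3 + 4 + 1 + 0 + 4 + 2 + 1 + 4 + 4 = 41

Answer: 41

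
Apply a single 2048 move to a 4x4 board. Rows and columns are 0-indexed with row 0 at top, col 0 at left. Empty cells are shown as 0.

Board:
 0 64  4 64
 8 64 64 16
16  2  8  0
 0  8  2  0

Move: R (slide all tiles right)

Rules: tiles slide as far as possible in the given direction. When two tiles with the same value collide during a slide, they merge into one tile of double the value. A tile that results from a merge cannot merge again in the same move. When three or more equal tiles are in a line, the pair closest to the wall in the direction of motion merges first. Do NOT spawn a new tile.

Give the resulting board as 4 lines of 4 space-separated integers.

Answer:   0  64   4  64
  0   8 128  16
  0  16   2   8
  0   0   8   2

Derivation:
Slide right:
row 0: [0, 64, 4, 64] -> [0, 64, 4, 64]
row 1: [8, 64, 64, 16] -> [0, 8, 128, 16]
row 2: [16, 2, 8, 0] -> [0, 16, 2, 8]
row 3: [0, 8, 2, 0] -> [0, 0, 8, 2]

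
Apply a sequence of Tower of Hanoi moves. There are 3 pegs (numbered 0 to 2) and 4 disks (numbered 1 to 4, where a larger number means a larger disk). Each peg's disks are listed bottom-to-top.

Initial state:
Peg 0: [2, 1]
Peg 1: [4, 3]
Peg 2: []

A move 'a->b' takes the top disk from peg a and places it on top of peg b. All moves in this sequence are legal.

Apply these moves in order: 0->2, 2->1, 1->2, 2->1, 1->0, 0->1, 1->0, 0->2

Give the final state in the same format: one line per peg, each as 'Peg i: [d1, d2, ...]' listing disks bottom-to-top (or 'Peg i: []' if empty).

After move 1 (0->2):
Peg 0: [2]
Peg 1: [4, 3]
Peg 2: [1]

After move 2 (2->1):
Peg 0: [2]
Peg 1: [4, 3, 1]
Peg 2: []

After move 3 (1->2):
Peg 0: [2]
Peg 1: [4, 3]
Peg 2: [1]

After move 4 (2->1):
Peg 0: [2]
Peg 1: [4, 3, 1]
Peg 2: []

After move 5 (1->0):
Peg 0: [2, 1]
Peg 1: [4, 3]
Peg 2: []

After move 6 (0->1):
Peg 0: [2]
Peg 1: [4, 3, 1]
Peg 2: []

After move 7 (1->0):
Peg 0: [2, 1]
Peg 1: [4, 3]
Peg 2: []

After move 8 (0->2):
Peg 0: [2]
Peg 1: [4, 3]
Peg 2: [1]

Answer: Peg 0: [2]
Peg 1: [4, 3]
Peg 2: [1]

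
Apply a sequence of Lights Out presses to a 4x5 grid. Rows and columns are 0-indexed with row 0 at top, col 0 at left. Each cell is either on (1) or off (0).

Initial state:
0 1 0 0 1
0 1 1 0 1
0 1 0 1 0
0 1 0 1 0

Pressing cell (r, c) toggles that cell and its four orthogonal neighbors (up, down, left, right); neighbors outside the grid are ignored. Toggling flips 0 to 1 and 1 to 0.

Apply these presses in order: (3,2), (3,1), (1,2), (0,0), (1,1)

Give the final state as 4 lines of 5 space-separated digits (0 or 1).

Answer: 1 1 1 0 1
0 1 1 1 1
0 1 0 1 0
1 1 0 0 0

Derivation:
After press 1 at (3,2):
0 1 0 0 1
0 1 1 0 1
0 1 1 1 0
0 0 1 0 0

After press 2 at (3,1):
0 1 0 0 1
0 1 1 0 1
0 0 1 1 0
1 1 0 0 0

After press 3 at (1,2):
0 1 1 0 1
0 0 0 1 1
0 0 0 1 0
1 1 0 0 0

After press 4 at (0,0):
1 0 1 0 1
1 0 0 1 1
0 0 0 1 0
1 1 0 0 0

After press 5 at (1,1):
1 1 1 0 1
0 1 1 1 1
0 1 0 1 0
1 1 0 0 0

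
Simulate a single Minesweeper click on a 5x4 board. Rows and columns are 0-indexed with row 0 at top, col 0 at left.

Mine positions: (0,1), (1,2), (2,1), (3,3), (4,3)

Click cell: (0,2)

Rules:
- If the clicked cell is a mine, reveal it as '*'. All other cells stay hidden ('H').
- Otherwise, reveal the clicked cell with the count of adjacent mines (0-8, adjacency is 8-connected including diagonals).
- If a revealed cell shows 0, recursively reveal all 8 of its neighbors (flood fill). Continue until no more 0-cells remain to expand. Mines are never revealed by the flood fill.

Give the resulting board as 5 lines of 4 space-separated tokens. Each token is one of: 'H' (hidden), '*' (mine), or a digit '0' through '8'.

H H 2 H
H H H H
H H H H
H H H H
H H H H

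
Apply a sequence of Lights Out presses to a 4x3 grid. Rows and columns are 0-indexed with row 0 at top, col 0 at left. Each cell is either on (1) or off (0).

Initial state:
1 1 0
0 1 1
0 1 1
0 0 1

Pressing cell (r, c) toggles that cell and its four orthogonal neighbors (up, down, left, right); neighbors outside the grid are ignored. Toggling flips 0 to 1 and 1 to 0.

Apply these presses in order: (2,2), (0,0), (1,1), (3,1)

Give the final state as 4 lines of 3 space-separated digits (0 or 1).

After press 1 at (2,2):
1 1 0
0 1 0
0 0 0
0 0 0

After press 2 at (0,0):
0 0 0
1 1 0
0 0 0
0 0 0

After press 3 at (1,1):
0 1 0
0 0 1
0 1 0
0 0 0

After press 4 at (3,1):
0 1 0
0 0 1
0 0 0
1 1 1

Answer: 0 1 0
0 0 1
0 0 0
1 1 1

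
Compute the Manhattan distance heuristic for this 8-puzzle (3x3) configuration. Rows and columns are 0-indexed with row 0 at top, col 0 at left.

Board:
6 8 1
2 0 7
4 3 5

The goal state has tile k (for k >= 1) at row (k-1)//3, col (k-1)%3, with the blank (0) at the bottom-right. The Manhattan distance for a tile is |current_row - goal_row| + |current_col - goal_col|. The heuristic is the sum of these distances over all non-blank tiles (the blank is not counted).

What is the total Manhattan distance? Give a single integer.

Tile 6: at (0,0), goal (1,2), distance |0-1|+|0-2| = 3
Tile 8: at (0,1), goal (2,1), distance |0-2|+|1-1| = 2
Tile 1: at (0,2), goal (0,0), distance |0-0|+|2-0| = 2
Tile 2: at (1,0), goal (0,1), distance |1-0|+|0-1| = 2
Tile 7: at (1,2), goal (2,0), distance |1-2|+|2-0| = 3
Tile 4: at (2,0), goal (1,0), distance |2-1|+|0-0| = 1
Tile 3: at (2,1), goal (0,2), distance |2-0|+|1-2| = 3
Tile 5: at (2,2), goal (1,1), distance |2-1|+|2-1| = 2
Sum: 3 + 2 + 2 + 2 + 3 + 1 + 3 + 2 = 18

Answer: 18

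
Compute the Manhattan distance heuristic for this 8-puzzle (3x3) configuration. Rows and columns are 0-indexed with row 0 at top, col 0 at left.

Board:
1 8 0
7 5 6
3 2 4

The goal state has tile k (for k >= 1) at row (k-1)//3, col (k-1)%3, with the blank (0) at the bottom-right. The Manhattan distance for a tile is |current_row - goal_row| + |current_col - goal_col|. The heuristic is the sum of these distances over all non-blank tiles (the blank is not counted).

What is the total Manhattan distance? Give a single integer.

Answer: 12

Derivation:
Tile 1: (0,0)->(0,0) = 0
Tile 8: (0,1)->(2,1) = 2
Tile 7: (1,0)->(2,0) = 1
Tile 5: (1,1)->(1,1) = 0
Tile 6: (1,2)->(1,2) = 0
Tile 3: (2,0)->(0,2) = 4
Tile 2: (2,1)->(0,1) = 2
Tile 4: (2,2)->(1,0) = 3
Sum: 0 + 2 + 1 + 0 + 0 + 4 + 2 + 3 = 12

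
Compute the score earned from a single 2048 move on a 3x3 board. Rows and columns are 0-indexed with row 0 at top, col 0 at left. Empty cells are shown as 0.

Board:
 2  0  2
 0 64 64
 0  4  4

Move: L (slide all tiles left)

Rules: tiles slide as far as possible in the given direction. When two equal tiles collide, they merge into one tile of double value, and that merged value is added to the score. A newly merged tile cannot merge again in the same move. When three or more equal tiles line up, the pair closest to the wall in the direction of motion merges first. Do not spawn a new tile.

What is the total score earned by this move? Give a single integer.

Answer: 140

Derivation:
Slide left:
row 0: [2, 0, 2] -> [4, 0, 0]  score +4 (running 4)
row 1: [0, 64, 64] -> [128, 0, 0]  score +128 (running 132)
row 2: [0, 4, 4] -> [8, 0, 0]  score +8 (running 140)
Board after move:
  4   0   0
128   0   0
  8   0   0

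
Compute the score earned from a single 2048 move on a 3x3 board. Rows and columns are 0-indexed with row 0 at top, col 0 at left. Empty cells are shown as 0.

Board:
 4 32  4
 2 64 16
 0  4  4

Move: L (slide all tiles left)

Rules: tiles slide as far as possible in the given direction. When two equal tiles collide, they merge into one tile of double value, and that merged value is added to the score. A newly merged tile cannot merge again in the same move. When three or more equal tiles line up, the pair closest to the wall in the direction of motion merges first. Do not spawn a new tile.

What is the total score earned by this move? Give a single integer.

Answer: 8

Derivation:
Slide left:
row 0: [4, 32, 4] -> [4, 32, 4]  score +0 (running 0)
row 1: [2, 64, 16] -> [2, 64, 16]  score +0 (running 0)
row 2: [0, 4, 4] -> [8, 0, 0]  score +8 (running 8)
Board after move:
 4 32  4
 2 64 16
 8  0  0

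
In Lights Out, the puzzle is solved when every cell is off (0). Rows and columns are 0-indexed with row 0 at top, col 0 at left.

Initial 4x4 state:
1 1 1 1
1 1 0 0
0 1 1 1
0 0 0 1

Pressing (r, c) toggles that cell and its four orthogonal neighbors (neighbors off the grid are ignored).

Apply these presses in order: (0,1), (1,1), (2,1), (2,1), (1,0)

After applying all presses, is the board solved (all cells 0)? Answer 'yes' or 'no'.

After press 1 at (0,1):
0 0 0 1
1 0 0 0
0 1 1 1
0 0 0 1

After press 2 at (1,1):
0 1 0 1
0 1 1 0
0 0 1 1
0 0 0 1

After press 3 at (2,1):
0 1 0 1
0 0 1 0
1 1 0 1
0 1 0 1

After press 4 at (2,1):
0 1 0 1
0 1 1 0
0 0 1 1
0 0 0 1

After press 5 at (1,0):
1 1 0 1
1 0 1 0
1 0 1 1
0 0 0 1

Lights still on: 9

Answer: no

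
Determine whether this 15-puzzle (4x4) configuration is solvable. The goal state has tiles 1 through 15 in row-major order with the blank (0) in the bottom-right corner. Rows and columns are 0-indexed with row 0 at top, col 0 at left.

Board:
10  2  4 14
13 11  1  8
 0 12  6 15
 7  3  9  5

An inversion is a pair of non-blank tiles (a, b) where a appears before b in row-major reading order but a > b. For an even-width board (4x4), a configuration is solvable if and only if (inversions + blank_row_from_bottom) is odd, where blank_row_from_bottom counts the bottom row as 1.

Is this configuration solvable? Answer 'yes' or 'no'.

Inversions: 56
Blank is in row 2 (0-indexed from top), which is row 2 counting from the bottom (bottom = 1).
56 + 2 = 58, which is even, so the puzzle is not solvable.

Answer: no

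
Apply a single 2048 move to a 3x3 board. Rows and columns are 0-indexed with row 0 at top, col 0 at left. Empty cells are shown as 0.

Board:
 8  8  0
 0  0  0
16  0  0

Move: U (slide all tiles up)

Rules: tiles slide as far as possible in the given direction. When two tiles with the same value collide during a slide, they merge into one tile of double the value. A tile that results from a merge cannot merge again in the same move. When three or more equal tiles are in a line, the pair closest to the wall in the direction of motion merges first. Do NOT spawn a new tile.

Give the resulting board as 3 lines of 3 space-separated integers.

Slide up:
col 0: [8, 0, 16] -> [8, 16, 0]
col 1: [8, 0, 0] -> [8, 0, 0]
col 2: [0, 0, 0] -> [0, 0, 0]

Answer:  8  8  0
16  0  0
 0  0  0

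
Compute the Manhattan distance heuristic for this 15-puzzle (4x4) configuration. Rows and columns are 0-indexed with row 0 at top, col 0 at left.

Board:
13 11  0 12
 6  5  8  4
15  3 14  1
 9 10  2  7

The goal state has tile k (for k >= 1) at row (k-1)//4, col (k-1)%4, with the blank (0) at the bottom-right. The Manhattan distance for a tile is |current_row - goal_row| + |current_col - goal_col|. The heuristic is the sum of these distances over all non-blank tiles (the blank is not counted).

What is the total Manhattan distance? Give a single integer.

Tile 13: at (0,0), goal (3,0), distance |0-3|+|0-0| = 3
Tile 11: at (0,1), goal (2,2), distance |0-2|+|1-2| = 3
Tile 12: at (0,3), goal (2,3), distance |0-2|+|3-3| = 2
Tile 6: at (1,0), goal (1,1), distance |1-1|+|0-1| = 1
Tile 5: at (1,1), goal (1,0), distance |1-1|+|1-0| = 1
Tile 8: at (1,2), goal (1,3), distance |1-1|+|2-3| = 1
Tile 4: at (1,3), goal (0,3), distance |1-0|+|3-3| = 1
Tile 15: at (2,0), goal (3,2), distance |2-3|+|0-2| = 3
Tile 3: at (2,1), goal (0,2), distance |2-0|+|1-2| = 3
Tile 14: at (2,2), goal (3,1), distance |2-3|+|2-1| = 2
Tile 1: at (2,3), goal (0,0), distance |2-0|+|3-0| = 5
Tile 9: at (3,0), goal (2,0), distance |3-2|+|0-0| = 1
Tile 10: at (3,1), goal (2,1), distance |3-2|+|1-1| = 1
Tile 2: at (3,2), goal (0,1), distance |3-0|+|2-1| = 4
Tile 7: at (3,3), goal (1,2), distance |3-1|+|3-2| = 3
Sum: 3 + 3 + 2 + 1 + 1 + 1 + 1 + 3 + 3 + 2 + 5 + 1 + 1 + 4 + 3 = 34

Answer: 34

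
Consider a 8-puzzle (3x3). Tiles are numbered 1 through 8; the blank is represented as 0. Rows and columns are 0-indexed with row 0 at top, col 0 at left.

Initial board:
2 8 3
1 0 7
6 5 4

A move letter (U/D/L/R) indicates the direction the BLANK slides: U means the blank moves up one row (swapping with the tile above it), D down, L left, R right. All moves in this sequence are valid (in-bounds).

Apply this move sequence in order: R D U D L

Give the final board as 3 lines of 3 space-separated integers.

Answer: 2 8 3
1 7 4
6 0 5

Derivation:
After move 1 (R):
2 8 3
1 7 0
6 5 4

After move 2 (D):
2 8 3
1 7 4
6 5 0

After move 3 (U):
2 8 3
1 7 0
6 5 4

After move 4 (D):
2 8 3
1 7 4
6 5 0

After move 5 (L):
2 8 3
1 7 4
6 0 5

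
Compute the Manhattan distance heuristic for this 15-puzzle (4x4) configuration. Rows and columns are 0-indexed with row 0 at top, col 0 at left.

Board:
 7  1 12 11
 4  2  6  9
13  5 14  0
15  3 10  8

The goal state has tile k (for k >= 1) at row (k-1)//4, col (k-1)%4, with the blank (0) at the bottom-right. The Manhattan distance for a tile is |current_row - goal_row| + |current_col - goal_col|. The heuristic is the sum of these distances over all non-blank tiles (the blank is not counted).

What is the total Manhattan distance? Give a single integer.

Answer: 35

Derivation:
Tile 7: at (0,0), goal (1,2), distance |0-1|+|0-2| = 3
Tile 1: at (0,1), goal (0,0), distance |0-0|+|1-0| = 1
Tile 12: at (0,2), goal (2,3), distance |0-2|+|2-3| = 3
Tile 11: at (0,3), goal (2,2), distance |0-2|+|3-2| = 3
Tile 4: at (1,0), goal (0,3), distance |1-0|+|0-3| = 4
Tile 2: at (1,1), goal (0,1), distance |1-0|+|1-1| = 1
Tile 6: at (1,2), goal (1,1), distance |1-1|+|2-1| = 1
Tile 9: at (1,3), goal (2,0), distance |1-2|+|3-0| = 4
Tile 13: at (2,0), goal (3,0), distance |2-3|+|0-0| = 1
Tile 5: at (2,1), goal (1,0), distance |2-1|+|1-0| = 2
Tile 14: at (2,2), goal (3,1), distance |2-3|+|2-1| = 2
Tile 15: at (3,0), goal (3,2), distance |3-3|+|0-2| = 2
Tile 3: at (3,1), goal (0,2), distance |3-0|+|1-2| = 4
Tile 10: at (3,2), goal (2,1), distance |3-2|+|2-1| = 2
Tile 8: at (3,3), goal (1,3), distance |3-1|+|3-3| = 2
Sum: 3 + 1 + 3 + 3 + 4 + 1 + 1 + 4 + 1 + 2 + 2 + 2 + 4 + 2 + 2 = 35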